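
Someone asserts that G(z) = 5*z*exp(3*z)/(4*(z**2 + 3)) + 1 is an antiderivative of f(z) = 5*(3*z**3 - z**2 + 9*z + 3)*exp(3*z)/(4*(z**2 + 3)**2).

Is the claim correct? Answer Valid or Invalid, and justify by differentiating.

d/dz[G] = (15*z**3*exp(3*z) - 5*z**2*exp(3*z) + 45*z*exp(3*z) + 15*exp(3*z))/(4*z**4 + 24*z**2 + 36)
This equals f(z) exactly, so the claim holds.

Valid - differentiating G returns exactly f.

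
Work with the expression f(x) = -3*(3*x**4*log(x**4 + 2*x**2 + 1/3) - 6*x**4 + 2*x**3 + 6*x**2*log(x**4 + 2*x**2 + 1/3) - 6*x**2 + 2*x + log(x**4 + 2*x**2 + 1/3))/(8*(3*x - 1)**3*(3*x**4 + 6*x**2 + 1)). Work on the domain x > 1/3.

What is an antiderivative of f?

Recognize the product-rule pattern: f = u'v + uv' with u = 1/(16*(3*x - 1)**2), v = log(x**4 + 2*x**2 + 1/3), so integration by parts undoes it.
Check: d/dx[log(x**4 + 2*x**2 + 1/3)/(144*x**2 - 96*x + 16)] = (-9*x**4*log(x**4 + 2*x**2 + 1/3) + 18*x**4 - 6*x**3 - 18*x**2*log(x**4 + 2*x**2 + 1/3) + 18*x**2 - 6*x - 3*log(x**4 + 2*x**2 + 1/3))/(648*x**7 - 648*x**6 + 1512*x**5 - 1320*x**4 + 648*x**3 - 264*x**2 + 72*x - 8), which equals f(x).

An antiderivative is F(x) = log(x**4 + 2*x**2 + 1/3)/(144*x**2 - 96*x + 16).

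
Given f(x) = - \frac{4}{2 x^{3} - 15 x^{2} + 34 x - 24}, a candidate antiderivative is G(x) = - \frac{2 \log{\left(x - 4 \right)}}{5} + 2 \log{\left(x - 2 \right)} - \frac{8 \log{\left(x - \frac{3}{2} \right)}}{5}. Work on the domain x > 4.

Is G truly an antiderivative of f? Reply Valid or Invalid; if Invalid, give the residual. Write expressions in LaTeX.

d/dx[G] = - \frac{4}{2 x^{3} - 15 x^{2} + 34 x - 24}
This equals f(x) exactly, so the claim holds.

Valid: G'(x) = f(x).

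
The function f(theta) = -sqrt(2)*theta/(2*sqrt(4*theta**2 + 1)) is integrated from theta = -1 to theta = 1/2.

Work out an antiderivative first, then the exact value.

The substitution u = 2*theta**2 + 1/2 works: f is exactly (dF/du)*(du/dtheta) for that inner function.
F(theta) = -sqrt(2)*sqrt(4*theta**2 + 1)/8 is an antiderivative of f.
Check: d/dtheta[-sqrt(2)*sqrt(4*theta**2 + 1)/8] = -sqrt(2)*theta/(2*sqrt(4*theta**2 + 1)) = f(theta).
F(1/2) = -1/4; F(-1) = -sqrt(10)/8.
Integral = F(1/2) - F(-1) = -1/4 + sqrt(10)/8.

Antiderivative: F(theta) = -sqrt(2)*sqrt(4*theta**2 + 1)/8; value = -1/4 + sqrt(10)/8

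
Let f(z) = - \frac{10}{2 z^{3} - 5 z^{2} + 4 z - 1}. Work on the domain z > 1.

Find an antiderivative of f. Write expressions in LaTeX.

An antiderivative is F(z) = \frac{10 \left(2 z \log{\left(z - 1 \right)} - 2 z \log{\left(z - \frac{1}{2} \right)} - 2 \log{\left(z - 1 \right)} + 2 \log{\left(z - \frac{1}{2} \right)} + 1\right)}{z - 1}.

The denominator factors as \left(z - 1\right)^{2} \left(2 z - 1\right); partial fractions split f into directly integrable pieces: - \frac{40}{2 z - 1} + \frac{20}{z - 1} - \frac{10}{\left(z - 1\right)^{2}}.
Check: d/dz[\frac{10 \left(2 z \log{\left(z - 1 \right)} - 2 z \log{\left(z - \frac{1}{2} \right)} - 2 \log{\left(z - 1 \right)} + 2 \log{\left(z - \frac{1}{2} \right)} + 1\right)}{z - 1}] = - \frac{10}{2 z^{3} - 5 z^{2} + 4 z - 1} = f(z).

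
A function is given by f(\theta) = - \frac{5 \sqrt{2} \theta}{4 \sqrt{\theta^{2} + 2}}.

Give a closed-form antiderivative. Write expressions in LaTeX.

An antiderivative is F(\theta) = - \frac{5 \sqrt{2} \sqrt{\theta^{2} + 2}}{4}.

f matches the chain-rule pattern g'(h)*h' with inner function h(\theta) = 2 \theta^{2} + 4; substituting u = h(\theta) collapses the integral.
Check: d/d\theta[- \frac{5 \sqrt{2} \sqrt{\theta^{2} + 2}}{4}] = - \frac{5 \sqrt{2} \theta}{4 \sqrt{\theta^{2} + 2}} = f(\theta).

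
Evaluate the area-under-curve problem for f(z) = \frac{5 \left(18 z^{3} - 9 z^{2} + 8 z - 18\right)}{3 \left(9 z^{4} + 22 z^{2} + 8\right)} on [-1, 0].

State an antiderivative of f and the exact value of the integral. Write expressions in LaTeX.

Antiderivative: F(z) = \frac{5 \log{\left(\frac{z^{2}}{2} + 1 \right)}}{3} - \frac{5 \operatorname{atan}{\left(\frac{3 z}{2} \right)}}{2}; value = - \frac{5 \operatorname{atan}{\left(\frac{3}{2} \right)}}{2} - \frac{5 \log{\left(\frac{3}{2} \right)}}{3}

Differentiate the proposed F(z) back; it has to land on f(z) exactly.
F(z) = \frac{5 \log{\left(\frac{z^{2}}{2} + 1 \right)}}{3} - \frac{5 \operatorname{atan}{\left(\frac{3 z}{2} \right)}}{2} is an antiderivative of f.
Check: d/dz[\frac{5 \log{\left(\frac{z^{2}}{2} + 1 \right)}}{3} - \frac{5 \operatorname{atan}{\left(\frac{3 z}{2} \right)}}{2}] = \frac{90 z^{3} - 45 z^{2} + 40 z - 90}{27 z^{4} + 66 z^{2} + 24}, which equals f(z).
F(0) = 0; F(-1) = \frac{5 \log{\left(\frac{3}{2} \right)}}{3} + \frac{5 \operatorname{atan}{\left(\frac{3}{2} \right)}}{2}.
Integral = F(0) - F(-1) = - \frac{5 \operatorname{atan}{\left(\frac{3}{2} \right)}}{2} - \frac{5 \log{\left(\frac{3}{2} \right)}}{3}.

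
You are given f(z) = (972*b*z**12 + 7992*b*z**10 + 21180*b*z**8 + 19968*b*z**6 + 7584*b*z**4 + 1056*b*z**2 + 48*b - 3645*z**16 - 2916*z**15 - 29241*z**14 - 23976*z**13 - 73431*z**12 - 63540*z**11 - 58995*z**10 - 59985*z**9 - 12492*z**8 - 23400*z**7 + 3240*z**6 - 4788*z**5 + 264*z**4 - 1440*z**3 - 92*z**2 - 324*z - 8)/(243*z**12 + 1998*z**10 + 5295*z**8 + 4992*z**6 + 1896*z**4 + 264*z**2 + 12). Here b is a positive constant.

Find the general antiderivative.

F(z) = 4*b*z - 3*z**5 - 3*z**4 + z**3 - 2*z/(3*(z**4/2 + 2*z**2 + 1)) + 1/(2*(3*z**2 + 1/3)) + C

A candidate is checked by its d/dz: the result must match f(z).
Check: d/dz[4*b*z - 3*z**5 - 3*z**4 + z**3 - 2*z/(3*(z**4/2 + 2*z**2 + 1)) + 1/(2*(3*z**2 + 1/3))] = (972*b*z**12 + 7992*b*z**10 + 21180*b*z**8 + 19968*b*z**6 + 7584*b*z**4 + 1056*b*z**2 + 48*b - 3645*z**16 - 2916*z**15 - 29241*z**14 - 23976*z**13 - 73431*z**12 - 63540*z**11 - 58995*z**10 - 59985*z**9 - 12492*z**8 - 23400*z**7 + 3240*z**6 - 4788*z**5 + 264*z**4 - 1440*z**3 - 92*z**2 - 324*z - 8)/(243*z**12 + 1998*z**10 + 5295*z**8 + 4992*z**6 + 1896*z**4 + 264*z**2 + 12) = f(z).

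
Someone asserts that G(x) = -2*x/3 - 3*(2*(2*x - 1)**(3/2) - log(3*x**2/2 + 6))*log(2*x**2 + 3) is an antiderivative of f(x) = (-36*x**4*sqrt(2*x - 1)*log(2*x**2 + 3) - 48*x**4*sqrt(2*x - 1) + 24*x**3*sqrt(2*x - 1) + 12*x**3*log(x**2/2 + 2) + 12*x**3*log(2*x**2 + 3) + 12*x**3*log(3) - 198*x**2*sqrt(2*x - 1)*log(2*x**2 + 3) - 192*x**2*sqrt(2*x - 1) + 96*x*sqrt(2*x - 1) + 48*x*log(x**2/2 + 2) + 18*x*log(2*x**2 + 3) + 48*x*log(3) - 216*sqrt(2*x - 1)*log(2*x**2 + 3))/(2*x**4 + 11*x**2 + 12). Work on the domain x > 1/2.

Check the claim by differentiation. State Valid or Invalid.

d/dx[G] = (-108*x**4*sqrt(2*x - 1)*log(2*x**2 + 3) - 144*x**4*sqrt(2*x - 1) - 4*x**4 + 72*x**3*sqrt(2*x - 1) + 36*x**3*log(x**2/2 + 2) + 36*x**3*log(2*x**2 + 3) + 36*x**3*log(3) - 594*x**2*sqrt(2*x - 1)*log(2*x**2 + 3) - 576*x**2*sqrt(2*x - 1) - 22*x**2 + 288*x*sqrt(2*x - 1) + 144*x*log(x**2/2 + 2) + 54*x*log(2*x**2 + 3) + 144*x*log(3) - 648*sqrt(2*x - 1)*log(2*x**2 + 3) - 24)/(6*x**4 + 33*x**2 + 36)
d/dx[G] - f(x) = -2/3 != 0.

Invalid: d/dx[G] - f = -2/3, which is not 0.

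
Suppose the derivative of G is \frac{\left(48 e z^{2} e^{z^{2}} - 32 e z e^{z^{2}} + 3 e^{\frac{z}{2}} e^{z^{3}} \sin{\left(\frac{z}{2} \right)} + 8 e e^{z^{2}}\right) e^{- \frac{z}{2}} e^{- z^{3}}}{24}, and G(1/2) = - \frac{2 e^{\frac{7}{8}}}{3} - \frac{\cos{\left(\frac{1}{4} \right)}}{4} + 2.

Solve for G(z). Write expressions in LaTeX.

G(z) = - \frac{\left(3 e^{\frac{z}{2}} \cos{\left(\frac{z}{2} \right)} - 24 e^{\frac{z}{2}} + 8 e e^{z^{2}} e^{- z^{3}}\right) e^{- \frac{z}{2}}}{12}

Recover the given G'(z) by differentiating a candidate G(z); any mismatch rules it out.
A general antiderivative is - \frac{\cos{\left(\frac{z}{2} \right)}}{4} - \frac{2 e^{- \frac{z}{2}} e^{- z^{3} + z^{2} + 1}}{3} + C.
The condition gives C = - \frac{2 e^{\frac{7}{8}}}{3} - \frac{\cos{\left(\frac{1}{4} \right)}}{4} + 2 - (- \frac{2 e^{\frac{7}{8}}}{3} - \frac{\cos{\left(\frac{1}{4} \right)}}{4}) = 2.
So G(z) = - \frac{\left(3 e^{\frac{z}{2}} \cos{\left(\frac{z}{2} \right)} - 24 e^{\frac{z}{2}} + 8 e e^{z^{2}} e^{- z^{3}}\right) e^{- \frac{z}{2}}}{12}.
Check: d/dz[- \frac{\left(3 e^{\frac{z}{2}} \cos{\left(\frac{z}{2} \right)} - 24 e^{\frac{z}{2}} + 8 e e^{z^{2}} e^{- z^{3}}\right) e^{- \frac{z}{2}}}{12}] = \frac{\left(48 e z^{2} e^{z^{2}} - 32 e z e^{z^{2}} + 3 e^{\frac{z}{2}} e^{z^{3}} \sin{\left(\frac{z}{2} \right)} + 8 e e^{z^{2}}\right) e^{- \frac{z}{2}} e^{- z^{3}}}{24} = G'(z).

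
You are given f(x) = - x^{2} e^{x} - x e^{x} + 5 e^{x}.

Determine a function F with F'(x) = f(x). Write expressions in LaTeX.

f has the shape u'v + uv' for u = - x^{2} + x + 4 and v = e^{x} — it is the derivative of the product u*v.
Check: d/dx[\left(- x^{2} + x + 4\right) e^{x}] = - x^{2} e^{x} - x e^{x} + 5 e^{x} = f(x).

An antiderivative is F(x) = \left(- x^{2} + x + 4\right) e^{x}.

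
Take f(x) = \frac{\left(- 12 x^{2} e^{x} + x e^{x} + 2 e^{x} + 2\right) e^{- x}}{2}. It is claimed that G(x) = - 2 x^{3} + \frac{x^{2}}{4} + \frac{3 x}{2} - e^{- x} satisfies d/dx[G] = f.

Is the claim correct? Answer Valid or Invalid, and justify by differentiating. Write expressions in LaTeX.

d/dx[G] = \frac{\left(- 12 x^{2} e^{x} + x e^{x} + 3 e^{x} + 2\right) e^{- x}}{2}
d/dx[G] - f(x) = \frac{1}{2} != 0.

Invalid: d/dx[G] - f = \frac{1}{2}, which is not 0.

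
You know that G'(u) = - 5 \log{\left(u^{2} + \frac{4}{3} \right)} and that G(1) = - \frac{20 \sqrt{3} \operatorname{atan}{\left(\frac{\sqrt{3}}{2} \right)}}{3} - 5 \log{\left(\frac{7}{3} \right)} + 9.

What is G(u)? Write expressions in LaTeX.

Recover the given G'(u) by differentiating a candidate G(u); any mismatch rules it out.
A general antiderivative is - 5 u \log{\left(u^{2} + \frac{4}{3} \right)} + 10 u - \frac{20 \sqrt{3} \operatorname{atan}{\left(\frac{\sqrt{3} u}{2} \right)}}{3} + C.
The condition gives C = - \frac{20 \sqrt{3} \operatorname{atan}{\left(\frac{\sqrt{3}}{2} \right)}}{3} - 5 \log{\left(\frac{7}{3} \right)} + 9 - (- \frac{20 \sqrt{3} \operatorname{atan}{\left(\frac{\sqrt{3}}{2} \right)}}{3} - 5 \log{\left(\frac{7}{3} \right)} + 10) = -1.
So G(u) = - 5 u \log{\left(u^{2} + \frac{4}{3} \right)} + 10 u - \frac{20 \sqrt{3} \operatorname{atan}{\left(\frac{\sqrt{3} u}{2} \right)}}{3} - 1.
Check: d/du[- 5 u \log{\left(u^{2} + \frac{4}{3} \right)} + 10 u - \frac{20 \sqrt{3} \operatorname{atan}{\left(\frac{\sqrt{3} u}{2} \right)}}{3} - 1] = - 5 \log{\left(u^{2} + \frac{4}{3} \right)} = G'(u).

G(u) = - 5 u \log{\left(u^{2} + \frac{4}{3} \right)} + 10 u - \frac{20 \sqrt{3} \operatorname{atan}{\left(\frac{\sqrt{3} u}{2} \right)}}{3} - 1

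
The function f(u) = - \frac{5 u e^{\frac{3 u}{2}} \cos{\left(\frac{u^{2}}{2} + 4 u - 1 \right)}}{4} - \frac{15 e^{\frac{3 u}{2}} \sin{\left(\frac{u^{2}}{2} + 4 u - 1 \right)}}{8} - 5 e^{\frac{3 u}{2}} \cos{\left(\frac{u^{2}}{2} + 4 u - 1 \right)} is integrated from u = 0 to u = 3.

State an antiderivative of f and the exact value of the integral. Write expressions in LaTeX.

Recognize the product-rule pattern: f = v'r + vr' with v = - \frac{5 e^{\frac{3 u}{2}}}{4}, r = \sin{\left(\frac{u^{2}}{2} + 4 u - 1 \right)}, so integration by parts undoes it.
F(u) = - \frac{5 e^{\frac{3 u}{2}} \sin{\left(\frac{u^{2}}{2} + 4 u - 1 \right)}}{4} is an antiderivative of f.
Check: d/du[- \frac{5 e^{\frac{3 u}{2}} \sin{\left(\frac{u^{2}}{2} + 4 u - 1 \right)}}{4}] = - \frac{5 u e^{\frac{3 u}{2}} \cos{\left(\frac{u^{2}}{2} + 4 u - 1 \right)}}{4} - \frac{15 e^{\frac{3 u}{2}} \sin{\left(\frac{u^{2}}{2} + 4 u - 1 \right)}}{8} - 5 e^{\frac{3 u}{2}} \cos{\left(\frac{u^{2}}{2} + 4 u - 1 \right)} = f(u).
F(3) = - \frac{5 e^{\frac{9}{2}} \sin{\left(\frac{31}{2} \right)}}{4}; F(0) = \frac{5 \sin{\left(1 \right)}}{4}.
Integral = F(3) - F(0) = - \frac{5 e^{\frac{9}{2}} \sin{\left(\frac{31}{2} \right)}}{4} - \frac{5 \sin{\left(1 \right)}}{4}.

Antiderivative: F(u) = - \frac{5 e^{\frac{3 u}{2}} \sin{\left(\frac{u^{2}}{2} + 4 u - 1 \right)}}{4}; value = - \frac{5 e^{\frac{9}{2}} \sin{\left(\frac{31}{2} \right)}}{4} - \frac{5 \sin{\left(1 \right)}}{4}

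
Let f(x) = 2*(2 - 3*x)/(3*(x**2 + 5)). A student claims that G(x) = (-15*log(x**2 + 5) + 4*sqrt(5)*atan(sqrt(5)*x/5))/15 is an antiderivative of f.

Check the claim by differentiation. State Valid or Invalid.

Valid: G'(x) = f(x).

d/dx[G] = (4 - 6*x)/(3*x**2 + 15)
This equals f(x) exactly, so the claim holds.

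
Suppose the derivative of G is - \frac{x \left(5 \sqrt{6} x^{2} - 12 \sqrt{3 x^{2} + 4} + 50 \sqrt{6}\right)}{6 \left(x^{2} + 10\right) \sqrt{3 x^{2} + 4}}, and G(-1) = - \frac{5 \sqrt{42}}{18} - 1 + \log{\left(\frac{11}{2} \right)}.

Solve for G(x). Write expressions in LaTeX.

G(x) = - \frac{5 \sqrt{\frac{x^{2}}{2} + \frac{2}{3}}}{3} + \log{\left(\frac{x^{2}}{2} + 5 \right)} - 1

A first test for any G(x): its x-derivative must equal the given G'(x).
A general antiderivative is - \frac{5 \sqrt{\frac{x^{2}}{2} + \frac{2}{3}}}{3} + \log{\left(\frac{x^{2}}{2} + 5 \right)} + C.
The condition gives C = - \frac{5 \sqrt{42}}{18} - 1 + \log{\left(\frac{11}{2} \right)} - (- \frac{5 \sqrt{42}}{18} + \log{\left(\frac{11}{2} \right)}) = -1.
So G(x) = - \frac{5 \sqrt{\frac{x^{2}}{2} + \frac{2}{3}}}{3} + \log{\left(\frac{x^{2}}{2} + 5 \right)} - 1.
Check: d/dx[- \frac{5 \sqrt{\frac{x^{2}}{2} + \frac{2}{3}}}{3} + \log{\left(\frac{x^{2}}{2} + 5 \right)} - 1] = \frac{- 5 \sqrt{6} x^{3} + 12 x \sqrt{3 x^{2} + 4} - 50 \sqrt{6} x}{6 x^{2} \sqrt{3 x^{2} + 4} + 60 \sqrt{3 x^{2} + 4}}, which equals G'(x).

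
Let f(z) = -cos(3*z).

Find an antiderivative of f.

An antiderivative is F(z) = -sin(3*z)/3.

Whatever form F(z) takes, F'(z) = f(z) is non-negotiable.
Check: d/dz[-sin(3*z)/3] = -cos(3*z) = f(z).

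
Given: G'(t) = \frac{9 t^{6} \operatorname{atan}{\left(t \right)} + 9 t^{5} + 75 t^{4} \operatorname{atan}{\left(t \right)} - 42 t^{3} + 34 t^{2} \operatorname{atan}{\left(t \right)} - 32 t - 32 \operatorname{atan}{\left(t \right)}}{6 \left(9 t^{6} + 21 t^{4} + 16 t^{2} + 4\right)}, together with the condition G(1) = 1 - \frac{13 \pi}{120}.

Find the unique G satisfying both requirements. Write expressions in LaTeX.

G(t) = 1 + \frac{\left(\frac{t^{3}}{4} - \frac{4 t}{3}\right) \operatorname{atan}{\left(t \right)}}{\frac{3 t^{2}}{2} + 1}

Check a candidate G(t) by differentiating: d/dt[G] must match the given G'(t).
A general antiderivative is \frac{\left(\frac{t^{3}}{4} - \frac{4 t}{3}\right) \operatorname{atan}{\left(t \right)}}{\frac{3 t^{2}}{2} + 1} + C.
The condition gives C = 1 - \frac{13 \pi}{120} - (- \frac{13 \pi}{120}) = 1.
So G(t) = 1 + \frac{\left(\frac{t^{3}}{4} - \frac{4 t}{3}\right) \operatorname{atan}{\left(t \right)}}{\frac{3 t^{2}}{2} + 1}.
Check: d/dt[1 + \frac{\left(\frac{t^{3}}{4} - \frac{4 t}{3}\right) \operatorname{atan}{\left(t \right)}}{\frac{3 t^{2}}{2} + 1}] = \frac{9 t^{6} \operatorname{atan}{\left(t \right)} + 9 t^{5} + 75 t^{4} \operatorname{atan}{\left(t \right)} - 42 t^{3} + 34 t^{2} \operatorname{atan}{\left(t \right)} - 32 t - 32 \operatorname{atan}{\left(t \right)}}{54 t^{6} + 126 t^{4} + 96 t^{2} + 24}, which equals G'(t).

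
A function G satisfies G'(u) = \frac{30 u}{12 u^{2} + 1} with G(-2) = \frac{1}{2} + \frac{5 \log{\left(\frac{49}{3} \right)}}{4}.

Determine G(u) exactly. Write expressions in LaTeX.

The substitution w = 4 u^{2} + \frac{1}{3} works: G'(u) is exactly (dG/dw)*(dw/du) for that inner function.
A general antiderivative is \frac{5 \log{\left(4 u^{2} + \frac{1}{3} \right)}}{4} + C.
The condition gives C = \frac{1}{2} + \frac{5 \log{\left(\frac{49}{3} \right)}}{4} - (\frac{5 \log{\left(\frac{49}{3} \right)}}{4}) = \frac{1}{2}.
So G(u) = \frac{5 \log{\left(4 u^{2} + \frac{1}{3} \right)}}{4} + \frac{1}{2}.
Check: d/du[\frac{5 \log{\left(4 u^{2} + \frac{1}{3} \right)}}{4} + \frac{1}{2}] = \frac{30 u}{12 u^{2} + 1} = G'(u).

G(u) = \frac{5 \log{\left(4 u^{2} + \frac{1}{3} \right)}}{4} + \frac{1}{2}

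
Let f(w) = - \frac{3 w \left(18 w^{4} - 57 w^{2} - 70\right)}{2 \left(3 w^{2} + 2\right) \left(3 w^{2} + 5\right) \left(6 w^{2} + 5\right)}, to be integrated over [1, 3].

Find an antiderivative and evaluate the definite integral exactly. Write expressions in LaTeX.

Antiderivative: F(w) = \frac{- 5 \log{\left(w^{2} + \frac{5}{3} \right)} + 8 \log{\left(2 w^{2} + \frac{4}{3} \right)} - 4 \log{\left(2 w^{2} + \frac{5}{3} \right)}}{4}; value = - \log{\left(\frac{59}{3} \right)} - \frac{5 \log{\left(\frac{32}{3} \right)}}{4} - 2 \log{\left(\frac{10}{3} \right)} + \frac{5 \log{\left(\frac{8}{3} \right)}}{4} + \log{\left(\frac{11}{3} \right)} + 2 \log{\left(\frac{58}{3} \right)}

An antiderivative F(w) passes only if d/dw[F] lands on f(w) exactly.
F(w) = \frac{- 5 \log{\left(w^{2} + \frac{5}{3} \right)} + 8 \log{\left(2 w^{2} + \frac{4}{3} \right)} - 4 \log{\left(2 w^{2} + \frac{5}{3} \right)}}{4} is an antiderivative of f.
Check: d/dw[\frac{- 5 \log{\left(w^{2} + \frac{5}{3} \right)} + 8 \log{\left(2 w^{2} + \frac{4}{3} \right)} - 4 \log{\left(2 w^{2} + \frac{5}{3} \right)}}{4}] = \frac{- 54 w^{5} + 171 w^{3} + 210 w}{108 w^{6} + 342 w^{4} + 330 w^{2} + 100}, which equals f(w).
F(3) = - \log{\left(\frac{59}{3} \right)} - \frac{5 \log{\left(\frac{32}{3} \right)}}{4} + 2 \log{\left(\frac{58}{3} \right)}; F(1) = - \log{\left(\frac{11}{3} \right)} - \frac{5 \log{\left(\frac{8}{3} \right)}}{4} + 2 \log{\left(\frac{10}{3} \right)}.
Integral = F(3) - F(1) = - \log{\left(\frac{59}{3} \right)} - \frac{5 \log{\left(\frac{32}{3} \right)}}{4} - 2 \log{\left(\frac{10}{3} \right)} + \frac{5 \log{\left(\frac{8}{3} \right)}}{4} + \log{\left(\frac{11}{3} \right)} + 2 \log{\left(\frac{58}{3} \right)}.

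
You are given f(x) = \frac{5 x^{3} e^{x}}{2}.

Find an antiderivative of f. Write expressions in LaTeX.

An antiderivative is F(x) = \frac{5 x^{3} e^{x}}{2} - \frac{15 x^{2} e^{x}}{2} + 15 x e^{x} - 15 e^{x}.

f has the shape u'v + uv' for u = \frac{5 x^{3}}{2} - \frac{15 x^{2}}{2} + 15 x - 15 and v = e^{x} — it is the derivative of the product u*v.
Check: d/dx[\frac{5 x^{3} e^{x}}{2} - \frac{15 x^{2} e^{x}}{2} + 15 x e^{x} - 15 e^{x}] = \frac{5 x^{3} e^{x}}{2} = f(x).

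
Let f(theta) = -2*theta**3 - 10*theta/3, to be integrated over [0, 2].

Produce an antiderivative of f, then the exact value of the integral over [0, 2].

f matches the chain-rule pattern g'(h)*h' with inner function h(theta) = theta**2 + 5/3; substituting u = h(theta) collapses the integral.
F(theta) = -theta**4/2 - 5*theta**2/3 is an antiderivative of f.
Check: d/dtheta[-theta**4/2 - 5*theta**2/3] = -2*theta**3 - 10*theta/3 = f(theta).
F(2) = -44/3; F(0) = 0.
Integral = F(2) - F(0) = -44/3.

Antiderivative: F(theta) = -theta**4/2 - 5*theta**2/3; value = -44/3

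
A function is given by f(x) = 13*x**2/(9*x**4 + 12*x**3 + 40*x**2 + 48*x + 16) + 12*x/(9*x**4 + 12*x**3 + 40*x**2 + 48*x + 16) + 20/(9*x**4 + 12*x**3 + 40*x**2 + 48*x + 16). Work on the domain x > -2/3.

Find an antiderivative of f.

The integrand splits into summands that can be handled one at a time.
Check: d/dx[(9*x*atan(x/2) + 6*atan(x/2) - 8)/(6*(3*x + 2))] = (13*x**2 + 12*x + 20)/(9*x**4 + 12*x**3 + 40*x**2 + 48*x + 16), which equals f(x).

An antiderivative is F(x) = (9*x*atan(x/2) + 6*atan(x/2) - 8)/(6*(3*x + 2)).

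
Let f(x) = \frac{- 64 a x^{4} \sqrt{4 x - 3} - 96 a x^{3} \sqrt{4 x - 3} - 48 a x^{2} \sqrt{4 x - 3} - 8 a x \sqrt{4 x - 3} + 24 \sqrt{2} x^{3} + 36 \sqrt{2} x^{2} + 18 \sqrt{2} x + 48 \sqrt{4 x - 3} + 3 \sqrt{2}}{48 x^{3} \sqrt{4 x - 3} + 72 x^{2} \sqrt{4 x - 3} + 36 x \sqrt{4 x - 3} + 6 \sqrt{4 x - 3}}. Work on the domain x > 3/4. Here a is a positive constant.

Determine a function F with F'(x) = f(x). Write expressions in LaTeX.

An antiderivative is F(x) = - \frac{32 a x^{4} + 32 a x^{3} + 8 a x^{2} - 12 \sqrt{2} x^{2} \sqrt{4 x - 3} - 12 \sqrt{2} x \sqrt{4 x - 3} - 3 \sqrt{2} \sqrt{4 x - 3} + 24}{12 \left(2 x + 1\right)^{2}}.

Differentiate the proposed F(x) back; it has to land on f(x) exactly.
Check: d/dx[- \frac{32 a x^{4} + 32 a x^{3} + 8 a x^{2} - 12 \sqrt{2} x^{2} \sqrt{4 x - 3} - 12 \sqrt{2} x \sqrt{4 x - 3} - 3 \sqrt{2} \sqrt{4 x - 3} + 24}{12 \left(2 x + 1\right)^{2}}] = \frac{- 64 a x^{4} \sqrt{4 x - 3} - 96 a x^{3} \sqrt{4 x - 3} - 48 a x^{2} \sqrt{4 x - 3} - 8 a x \sqrt{4 x - 3} + 24 \sqrt{2} x^{3} + 36 \sqrt{2} x^{2} + 18 \sqrt{2} x + 48 \sqrt{4 x - 3} + 3 \sqrt{2}}{48 x^{3} \sqrt{4 x - 3} + 72 x^{2} \sqrt{4 x - 3} + 36 x \sqrt{4 x - 3} + 6 \sqrt{4 x - 3}} = f(x).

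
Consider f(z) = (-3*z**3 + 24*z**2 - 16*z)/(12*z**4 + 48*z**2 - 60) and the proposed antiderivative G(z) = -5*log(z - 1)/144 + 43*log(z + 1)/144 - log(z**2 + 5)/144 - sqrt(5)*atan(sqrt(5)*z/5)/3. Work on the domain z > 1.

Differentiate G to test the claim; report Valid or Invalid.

Invalid: d/dz[G] - f = (3*z**3 - 24*z**2 + 16*z)/(6*z**4 + 24*z**2 - 30), which is not 0.

d/dz[G] = (3*z**3 - 24*z**2 + 16*z)/(12*z**4 + 48*z**2 - 60)
d/dz[G] - f(z) = (3*z**3 - 24*z**2 + 16*z)/(6*z**4 + 24*z**2 - 30) != 0.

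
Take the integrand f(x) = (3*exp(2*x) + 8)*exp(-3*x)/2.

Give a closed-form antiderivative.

An antiderivative is F(x) = -(9*exp(2*x) + 8)*exp(-3*x)/6.

For F(x) to be correct the identity F'(x) - f(x) = 0 must hold.
Check: d/dx[-(9*exp(2*x) + 8)*exp(-3*x)/6] = (3*exp(2*x) + 8)*exp(-3*x)/2 = f(x).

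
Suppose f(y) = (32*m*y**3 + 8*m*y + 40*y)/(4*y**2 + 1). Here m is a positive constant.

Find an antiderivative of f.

Recover f(y) by differentiating a candidate F(y); any mismatch rules it out.
Check: d/dy[4*m*y**2 + 5*log(4*y**2 + 1)] = (32*m*y**3 + 8*m*y + 40*y)/(4*y**2 + 1) = f(y).

An antiderivative is F(y) = 4*m*y**2 + 5*log(4*y**2 + 1).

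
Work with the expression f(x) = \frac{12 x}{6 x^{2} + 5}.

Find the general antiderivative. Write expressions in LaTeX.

f matches the chain-rule pattern g'(h)*h' with inner function h(x) = 2 x^{2} + \frac{5}{3}; substituting u = h(x) collapses the integral.
Check: d/dx[\log{\left(2 x^{2} + \frac{5}{3} \right)}] = \frac{12 x}{6 x^{2} + 5} = f(x).

F(x) = \log{\left(2 x^{2} + \frac{5}{3} \right)} + C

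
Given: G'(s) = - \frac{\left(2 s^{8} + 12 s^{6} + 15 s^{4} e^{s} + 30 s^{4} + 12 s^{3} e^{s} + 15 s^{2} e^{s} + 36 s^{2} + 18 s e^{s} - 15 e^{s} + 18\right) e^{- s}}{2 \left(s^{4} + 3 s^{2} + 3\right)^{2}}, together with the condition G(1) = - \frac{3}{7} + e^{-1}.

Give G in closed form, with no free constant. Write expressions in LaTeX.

The proposed G(s) is checked by its d/ds: the result must match the given G'(s).
A general antiderivative is \frac{\frac{5 s}{3} + 1}{\frac{2 s^{4}}{3} + 2 s^{2} + 2} + e^{- s} + C.
The condition gives C = - \frac{3}{7} + e^{-1} - (e^{-1} + \frac{4}{7}) = -1.
So G(s) = \frac{- 2 s^{4} e^{s} + 2 s^{4} - 6 s^{2} e^{s} + 6 s^{2} + 5 s e^{s} - 3 e^{s} + 6}{2 s^{4} e^{s} + 6 s^{2} e^{s} + 6 e^{s}}.
Check: d/ds[\frac{- 2 s^{4} e^{s} + 2 s^{4} - 6 s^{2} e^{s} + 6 s^{2} + 5 s e^{s} - 3 e^{s} + 6}{2 s^{4} e^{s} + 6 s^{2} e^{s} + 6 e^{s}}] = \frac{- 2 s^{8} - 12 s^{6} - 15 s^{4} e^{s} - 30 s^{4} - 12 s^{3} e^{s} - 15 s^{2} e^{s} - 36 s^{2} - 18 s e^{s} + 15 e^{s} - 18}{2 s^{8} e^{s} + 12 s^{6} e^{s} + 30 s^{4} e^{s} + 36 s^{2} e^{s} + 18 e^{s}}, which equals G'(s).

G(s) = \frac{- 2 s^{4} e^{s} + 2 s^{4} - 6 s^{2} e^{s} + 6 s^{2} + 5 s e^{s} - 3 e^{s} + 6}{2 s^{4} e^{s} + 6 s^{2} e^{s} + 6 e^{s}}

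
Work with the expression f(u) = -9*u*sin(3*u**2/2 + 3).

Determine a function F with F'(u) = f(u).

An antiderivative is F(u) = 3*cos(3*u**2/2 + 3).

f matches the chain-rule pattern g'(h)*h' with inner function h(u) = 3*u**2/2 + 3; substituting w = h(u) collapses the integral.
Check: d/du[3*cos(3*u**2/2 + 3)] = -9*u*sin(3*u**2/2 + 3) = f(u).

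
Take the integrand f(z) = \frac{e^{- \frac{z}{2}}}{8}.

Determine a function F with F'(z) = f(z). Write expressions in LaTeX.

An antiderivative is F(z) = - \frac{e^{- \frac{z}{2}}}{4}.

A candidate is checked by its d/dz: the result must match f(z).
Check: d/dz[- \frac{e^{- \frac{z}{2}}}{4}] = \frac{e^{- \frac{z}{2}}}{8} = f(z).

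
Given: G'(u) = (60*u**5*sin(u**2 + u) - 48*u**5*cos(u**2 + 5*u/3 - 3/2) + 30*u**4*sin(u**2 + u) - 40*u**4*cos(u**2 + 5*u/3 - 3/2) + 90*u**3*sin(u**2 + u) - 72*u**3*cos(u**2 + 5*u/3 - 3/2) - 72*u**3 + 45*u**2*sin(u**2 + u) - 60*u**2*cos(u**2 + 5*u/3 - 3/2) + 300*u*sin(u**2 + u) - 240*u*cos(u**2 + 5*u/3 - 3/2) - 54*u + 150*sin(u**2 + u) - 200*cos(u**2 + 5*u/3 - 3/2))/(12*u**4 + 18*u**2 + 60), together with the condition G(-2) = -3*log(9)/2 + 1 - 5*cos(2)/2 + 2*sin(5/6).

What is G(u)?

Since d/du undoes antidifferentiation here, G(u) must give back the stated G'(u).
A general antiderivative is -3*log(u**4/3 + u**2/2 + 5/3)/2 - 2*sin(u**2 + 5*u/3 - 3/2) - 5*cos(u**2 + u)/2 + C.
The condition gives C = -3*log(9)/2 + 1 - 5*cos(2)/2 + 2*sin(5/6) - (-3*log(9)/2 - 5*cos(2)/2 + 2*sin(5/6)) = 1.
So G(u) = -3*log(u**4/3 + u**2/2 + 5/3)/2 - 2*sin(u**2 + 5*u/3 - 3/2) - 5*cos(u**2 + u)/2 + 1.
Check: d/du[-3*log(u**4/3 + u**2/2 + 5/3)/2 - 2*sin(u**2 + 5*u/3 - 3/2) - 5*cos(u**2 + u)/2 + 1] = (60*u**5*sin(u**2 + u) - 48*u**5*cos(u**2 + 5*u/3 - 3/2) + 30*u**4*sin(u**2 + u) - 40*u**4*cos(u**2 + 5*u/3 - 3/2) + 90*u**3*sin(u**2 + u) - 72*u**3*cos(u**2 + 5*u/3 - 3/2) - 72*u**3 + 45*u**2*sin(u**2 + u) - 60*u**2*cos(u**2 + 5*u/3 - 3/2) + 300*u*sin(u**2 + u) - 240*u*cos(u**2 + 5*u/3 - 3/2) - 54*u + 150*sin(u**2 + u) - 200*cos(u**2 + 5*u/3 - 3/2))/(12*u**4 + 18*u**2 + 60) = G'(u).

G(u) = -3*log(u**4/3 + u**2/2 + 5/3)/2 - 2*sin(u**2 + 5*u/3 - 3/2) - 5*cos(u**2 + u)/2 + 1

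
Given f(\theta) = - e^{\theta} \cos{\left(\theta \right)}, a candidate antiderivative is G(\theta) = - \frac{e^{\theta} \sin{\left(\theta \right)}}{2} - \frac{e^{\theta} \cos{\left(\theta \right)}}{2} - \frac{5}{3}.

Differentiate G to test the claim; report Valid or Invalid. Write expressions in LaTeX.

Valid: G'(\theta) = f(\theta).

d/d\theta[G] = - e^{\theta} \cos{\left(\theta \right)}
This equals f(\theta) exactly, so the claim holds.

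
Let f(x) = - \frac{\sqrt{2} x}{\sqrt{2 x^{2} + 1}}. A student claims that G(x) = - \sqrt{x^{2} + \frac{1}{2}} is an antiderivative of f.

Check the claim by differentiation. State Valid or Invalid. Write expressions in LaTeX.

d/dx[G] = - \frac{\sqrt{2} x}{\sqrt{2 x^{2} + 1}}
This equals f(x) exactly, so the claim holds.

Valid: G'(x) = f(x).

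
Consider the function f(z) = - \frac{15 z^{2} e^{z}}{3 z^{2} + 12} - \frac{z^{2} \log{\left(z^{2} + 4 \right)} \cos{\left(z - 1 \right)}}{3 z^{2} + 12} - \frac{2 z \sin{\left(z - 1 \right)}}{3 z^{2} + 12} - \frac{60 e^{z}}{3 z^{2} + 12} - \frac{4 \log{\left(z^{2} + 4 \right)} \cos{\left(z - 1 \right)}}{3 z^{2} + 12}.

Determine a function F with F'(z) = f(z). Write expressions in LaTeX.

The integrand splits into summands that can be handled one at a time.
Check: d/dz[- 5 e^{z} - \frac{\log{\left(z^{2} + 4 \right)} \sin{\left(z - 1 \right)}}{3}] = \frac{- 15 z^{2} e^{z} - z^{2} \log{\left(z^{2} + 4 \right)} \cos{\left(z - 1 \right)} - 2 z \sin{\left(z - 1 \right)} - 60 e^{z} - 4 \log{\left(z^{2} + 4 \right)} \cos{\left(z - 1 \right)}}{3 z^{2} + 12}, which equals f(z).

An antiderivative is F(z) = - 5 e^{z} - \frac{\log{\left(z^{2} + 4 \right)} \sin{\left(z - 1 \right)}}{3}.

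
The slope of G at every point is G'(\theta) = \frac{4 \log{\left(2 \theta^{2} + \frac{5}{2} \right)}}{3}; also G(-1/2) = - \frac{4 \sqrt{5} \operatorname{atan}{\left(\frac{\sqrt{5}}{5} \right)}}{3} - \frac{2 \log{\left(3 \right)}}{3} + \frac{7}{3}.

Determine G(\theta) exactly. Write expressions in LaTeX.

A candidate passes only if d/d\theta[G] lands on the given G'(\theta) exactly.
A general antiderivative is \frac{4 \theta \log{\left(2 \theta^{2} + \frac{5}{2} \right)}}{3} - \frac{8 \theta}{3} + \frac{4 \sqrt{5} \operatorname{atan}{\left(\frac{2 \sqrt{5} \theta}{5} \right)}}{3} + C.
The condition gives C = - \frac{4 \sqrt{5} \operatorname{atan}{\left(\frac{\sqrt{5}}{5} \right)}}{3} - \frac{2 \log{\left(3 \right)}}{3} + \frac{7}{3} - (- \frac{4 \sqrt{5} \operatorname{atan}{\left(\frac{\sqrt{5}}{5} \right)}}{3} - \frac{2 \log{\left(3 \right)}}{3} + \frac{4}{3}) = 1.
So G(\theta) = \frac{4 \theta \log{\left(2 \theta^{2} + \frac{5}{2} \right)}}{3} - \frac{8 \theta}{3} + \frac{4 \sqrt{5} \operatorname{atan}{\left(\frac{2 \sqrt{5} \theta}{5} \right)}}{3} + 1.
Check: d/d\theta[\frac{4 \theta \log{\left(2 \theta^{2} + \frac{5}{2} \right)}}{3} - \frac{8 \theta}{3} + \frac{4 \sqrt{5} \operatorname{atan}{\left(\frac{2 \sqrt{5} \theta}{5} \right)}}{3} + 1] = \frac{4 \log{\left(2 \theta^{2} + \frac{5}{2} \right)}}{3} = G'(\theta).

G(\theta) = \frac{4 \theta \log{\left(2 \theta^{2} + \frac{5}{2} \right)}}{3} - \frac{8 \theta}{3} + \frac{4 \sqrt{5} \operatorname{atan}{\left(\frac{2 \sqrt{5} \theta}{5} \right)}}{3} + 1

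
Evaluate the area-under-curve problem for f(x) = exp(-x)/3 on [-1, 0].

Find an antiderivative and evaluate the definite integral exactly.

For F(x) to be correct the identity F'(x) - f(x) = 0 must hold.
F(x) = -exp(-x)/3 is an antiderivative of f.
Check: d/dx[-exp(-x)/3] = exp(-x)/3 = f(x).
F(0) = -1/3; F(-1) = -exp(1)/3.
Integral = F(0) - F(-1) = -1/3 + exp(1)/3.

Antiderivative: F(x) = -exp(-x)/3; value = -1/3 + exp(1)/3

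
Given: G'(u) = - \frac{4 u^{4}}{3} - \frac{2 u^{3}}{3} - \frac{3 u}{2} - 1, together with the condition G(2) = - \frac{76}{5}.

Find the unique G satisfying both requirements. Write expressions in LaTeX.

G(u) = - \frac{16 u^{5} + 10 u^{4} + 45 u^{2} + 60 u - 60}{60}

The integrand splits into summands that can be handled one at a time.
A general antiderivative is - \frac{4 u^{5}}{15} - \frac{u^{4}}{6} - \frac{3 u^{2}}{4} - u + C.
The condition gives C = - \frac{76}{5} - (- \frac{81}{5}) = 1.
So G(u) = - \frac{16 u^{5} + 10 u^{4} + 45 u^{2} + 60 u - 60}{60}.
Check: d/du[- \frac{16 u^{5} + 10 u^{4} + 45 u^{2} + 60 u - 60}{60}] = - \frac{4 u^{4}}{3} - \frac{2 u^{3}}{3} - \frac{3 u}{2} - 1 = G'(u).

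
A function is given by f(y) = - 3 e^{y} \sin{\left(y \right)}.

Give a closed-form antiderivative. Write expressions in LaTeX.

An antiderivative is F(y) = - \frac{3 e^{y} \sin{\left(y \right)}}{2} + \frac{3 e^{y} \cos{\left(y \right)}}{2}.

Differentiate the proposed F(y) back; it has to land on f(y) exactly.
Check: d/dy[- \frac{3 e^{y} \sin{\left(y \right)}}{2} + \frac{3 e^{y} \cos{\left(y \right)}}{2}] = - 3 e^{y} \sin{\left(y \right)} = f(y).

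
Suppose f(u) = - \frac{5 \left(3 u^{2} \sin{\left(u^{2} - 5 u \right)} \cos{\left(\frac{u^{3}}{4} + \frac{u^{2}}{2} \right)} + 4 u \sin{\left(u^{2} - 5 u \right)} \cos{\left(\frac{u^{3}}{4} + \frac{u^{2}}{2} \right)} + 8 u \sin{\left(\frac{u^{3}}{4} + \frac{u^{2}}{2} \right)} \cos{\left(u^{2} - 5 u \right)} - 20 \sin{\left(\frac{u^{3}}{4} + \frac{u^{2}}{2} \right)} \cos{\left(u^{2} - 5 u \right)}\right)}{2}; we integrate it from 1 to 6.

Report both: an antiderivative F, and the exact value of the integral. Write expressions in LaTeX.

Antiderivative: F(u) = - 10 \sin{\left(u^{2} - 5 u \right)} \sin{\left(\frac{u^{3}}{4} + \frac{u^{2}}{2} \right)}; value = - 10 \sin{\left(6 \right)} \sin{\left(72 \right)} - 10 \sin{\left(\frac{3}{4} \right)} \sin{\left(4 \right)}

f has the shape v'r + vr' for v = - 10 \sin{\left(u^{2} - 5 u \right)} and r = \sin{\left(\frac{u^{3}}{4} + \frac{u^{2}}{2} \right)} — it is the derivative of the product v*r.
F(u) = - 10 \sin{\left(u^{2} - 5 u \right)} \sin{\left(\frac{u^{3}}{4} + \frac{u^{2}}{2} \right)} is an antiderivative of f.
Check: d/du[- 10 \sin{\left(u^{2} - 5 u \right)} \sin{\left(\frac{u^{3}}{4} + \frac{u^{2}}{2} \right)}] = - \frac{15 u^{2} \sin{\left(u^{2} - 5 u \right)} \cos{\left(\frac{u^{3}}{4} + \frac{u^{2}}{2} \right)}}{2} - 10 u \sin{\left(u^{2} - 5 u \right)} \cos{\left(\frac{u^{3}}{4} + \frac{u^{2}}{2} \right)} - 20 u \sin{\left(\frac{u^{3}}{4} + \frac{u^{2}}{2} \right)} \cos{\left(u^{2} - 5 u \right)} + 50 \sin{\left(\frac{u^{3}}{4} + \frac{u^{2}}{2} \right)} \cos{\left(u^{2} - 5 u \right)}, which equals f(u).
F(6) = - 10 \sin{\left(6 \right)} \sin{\left(72 \right)}; F(1) = 10 \sin{\left(\frac{3}{4} \right)} \sin{\left(4 \right)}.
Integral = F(6) - F(1) = - 10 \sin{\left(6 \right)} \sin{\left(72 \right)} - 10 \sin{\left(\frac{3}{4} \right)} \sin{\left(4 \right)}.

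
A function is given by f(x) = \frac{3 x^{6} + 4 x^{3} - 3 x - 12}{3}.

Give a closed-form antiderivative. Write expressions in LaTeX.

Check any antiderivative F(x) by computing F'(x) and comparing it with f(x).
Check: d/dx[\frac{x^{7}}{7} + \frac{x^{4}}{3} - \frac{x^{2}}{2} - 4 x] = x^{6} + \frac{4 x^{3}}{3} - x - 4, which equals f(x).

An antiderivative is F(x) = \frac{x^{7}}{7} + \frac{x^{4}}{3} - \frac{x^{2}}{2} - 4 x.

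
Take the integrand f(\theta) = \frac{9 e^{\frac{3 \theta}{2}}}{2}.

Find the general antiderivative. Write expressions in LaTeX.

F(\theta) = 3 e^{\frac{3 \theta}{2}} + C

Differentiate the proposed F(\theta) back; it has to land on f(\theta) exactly.
Check: d/d\theta[3 e^{\frac{3 \theta}{2}}] = \frac{9 e^{\frac{3 \theta}{2}}}{2} = f(\theta).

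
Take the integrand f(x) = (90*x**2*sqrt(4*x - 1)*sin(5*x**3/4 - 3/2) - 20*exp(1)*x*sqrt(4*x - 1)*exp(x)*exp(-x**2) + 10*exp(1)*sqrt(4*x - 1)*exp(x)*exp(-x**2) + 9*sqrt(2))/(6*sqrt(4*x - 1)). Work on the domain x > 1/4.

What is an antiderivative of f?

An antiderivative is F(x) = (9*sqrt(2)*sqrt(4*x - 1) + 20*exp(1)*exp(x)*exp(-x**2) - 48*cos(5*x**3/4 - 3/2))/12.

For F(x) to be correct the identity F'(x) - f(x) = 0 must hold.
Check: d/dx[(9*sqrt(2)*sqrt(4*x - 1) + 20*exp(1)*exp(x)*exp(-x**2) - 48*cos(5*x**3/4 - 3/2))/12] = (90*x**2*sqrt(4*x - 1)*exp(x**2)*sin(5*x**3/4 - 3/2) - 20*exp(1)*x*sqrt(4*x - 1)*exp(x) + 10*exp(1)*sqrt(4*x - 1)*exp(x) + 9*sqrt(2)*exp(x**2))*exp(-x**2)/(6*sqrt(4*x - 1)), which equals f(x).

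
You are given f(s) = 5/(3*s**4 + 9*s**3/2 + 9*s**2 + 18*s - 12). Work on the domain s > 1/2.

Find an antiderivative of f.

The denominator factors as 3*(s + 2)*(2*s - 1)*(s**2 + 4); partial fractions split f into directly integrable pieces: -5*(3*s + 10)/(204*(s**2 + 4)) + 16/(51*(2*s - 1)) - 1/(12*(s + 2)).
Check: d/ds[(64*log(s - 1/2) - 34*log(s + 2) - 15*log(s**2 + 4) - 50*atan(s/2))/408] = 10/(6*s**4 + 9*s**3 + 18*s**2 + 36*s - 24), which equals f(s).

An antiderivative is F(s) = (64*log(s - 1/2) - 34*log(s + 2) - 15*log(s**2 + 4) - 50*atan(s/2))/408.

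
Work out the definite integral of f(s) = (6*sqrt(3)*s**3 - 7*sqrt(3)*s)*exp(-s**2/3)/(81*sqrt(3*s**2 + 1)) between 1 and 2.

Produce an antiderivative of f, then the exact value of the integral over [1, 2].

f has the shape u'v + uv' for u = -sqrt(s**2 + 1/3)/9 and v = exp(-s**2/3) — it is the derivative of the product u*v.
F(s) = -sqrt(3)*sqrt(3*s**2 + 1)*exp(-s**2/3)/27 is an antiderivative of f.
Check: d/ds[-sqrt(3)*sqrt(3*s**2 + 1)*exp(-s**2/3)/27] = (6*sqrt(3)*s**3 - 7*sqrt(3)*s)*exp(-s**2/3)/(81*sqrt(3*s**2 + 1)) = f(s).
F(2) = -sqrt(39)*exp(-4/3)/27; F(1) = -2*sqrt(3)*exp(-1/3)/27.
Integral = F(2) - F(1) = -sqrt(39)*exp(-4/3)/27 + 2*sqrt(3)*exp(-1/3)/27.

Antiderivative: F(s) = -sqrt(3)*sqrt(3*s**2 + 1)*exp(-s**2/3)/27; value = -sqrt(39)*exp(-4/3)/27 + 2*sqrt(3)*exp(-1/3)/27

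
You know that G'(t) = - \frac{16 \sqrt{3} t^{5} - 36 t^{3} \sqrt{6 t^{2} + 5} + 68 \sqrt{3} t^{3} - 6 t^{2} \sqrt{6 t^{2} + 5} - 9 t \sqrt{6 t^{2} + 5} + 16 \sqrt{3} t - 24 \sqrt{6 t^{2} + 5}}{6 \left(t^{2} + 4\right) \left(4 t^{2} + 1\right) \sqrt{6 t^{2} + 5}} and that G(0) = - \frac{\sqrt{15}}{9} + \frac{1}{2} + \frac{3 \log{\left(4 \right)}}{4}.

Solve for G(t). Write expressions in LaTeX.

G(t) = \frac{- 4 \sqrt{3} \sqrt{6 t^{2} + 5} + 27 \log{\left(t^{2} + 4 \right)} + 18 \operatorname{atan}{\left(2 t \right)} + 18}{36}

Any candidate G(t) must reproduce the stated G'(t) exactly.
A general antiderivative is - \frac{\sqrt{2 t^{2} + \frac{5}{3}}}{3} + \frac{3 \log{\left(t^{2} + 4 \right)}}{4} + \frac{\operatorname{atan}{\left(2 t \right)}}{2} + C.
The condition gives C = - \frac{\sqrt{15}}{9} + \frac{1}{2} + \frac{3 \log{\left(4 \right)}}{4} - (- \frac{\sqrt{15}}{9} + \frac{3 \log{\left(4 \right)}}{4}) = \frac{1}{2}.
So G(t) = \frac{- 4 \sqrt{3} \sqrt{6 t^{2} + 5} + 27 \log{\left(t^{2} + 4 \right)} + 18 \operatorname{atan}{\left(2 t \right)} + 18}{36}.
Check: d/dt[\frac{- 4 \sqrt{3} \sqrt{6 t^{2} + 5} + 27 \log{\left(t^{2} + 4 \right)} + 18 \operatorname{atan}{\left(2 t \right)} + 18}{36}] = \frac{- 16 \sqrt{3} t^{5} + 36 t^{3} \sqrt{6 t^{2} + 5} - 68 \sqrt{3} t^{3} + 6 t^{2} \sqrt{6 t^{2} + 5} + 9 t \sqrt{6 t^{2} + 5} - 16 \sqrt{3} t + 24 \sqrt{6 t^{2} + 5}}{24 t^{4} \sqrt{6 t^{2} + 5} + 102 t^{2} \sqrt{6 t^{2} + 5} + 24 \sqrt{6 t^{2} + 5}}, which equals G'(t).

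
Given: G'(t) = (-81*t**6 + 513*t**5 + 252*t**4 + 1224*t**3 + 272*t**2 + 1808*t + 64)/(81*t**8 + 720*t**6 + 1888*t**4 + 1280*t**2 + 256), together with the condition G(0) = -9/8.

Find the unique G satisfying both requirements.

Check a candidate G(t) by differentiating: d/dt[G] must match the given G'(t).
A general antiderivative is (t/2 - 5/4)/(t**2/2 + 2) - 2/(3*t**2 + 4/3) + C.
The condition gives C = -9/8 - (-17/8) = 1.
So G(t) = t/(t**2 + 4) + 1 - 2/(3*t**2 + 4/3) - 5/(2*t**2 + 8).
Check: d/dt[t/(t**2 + 4) + 1 - 2/(3*t**2 + 4/3) - 5/(2*t**2 + 8)] = (-81*t**6 + 513*t**5 + 252*t**4 + 1224*t**3 + 272*t**2 + 1808*t + 64)/(81*t**8 + 720*t**6 + 1888*t**4 + 1280*t**2 + 256) = G'(t).

G(t) = t/(t**2 + 4) + 1 - 2/(3*t**2 + 4/3) - 5/(2*t**2 + 8)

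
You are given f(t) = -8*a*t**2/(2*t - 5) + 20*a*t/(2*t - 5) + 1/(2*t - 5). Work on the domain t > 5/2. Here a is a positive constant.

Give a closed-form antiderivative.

An antiderivative is F(t) = -(4*a*t**2 - log(2*t - 5))/2.

Integrate term by term and add the pieces.
Check: d/dt[-(4*a*t**2 - log(2*t - 5))/2] = (-8*a*t**2 + 20*a*t + 1)/(2*t - 5), which equals f(t).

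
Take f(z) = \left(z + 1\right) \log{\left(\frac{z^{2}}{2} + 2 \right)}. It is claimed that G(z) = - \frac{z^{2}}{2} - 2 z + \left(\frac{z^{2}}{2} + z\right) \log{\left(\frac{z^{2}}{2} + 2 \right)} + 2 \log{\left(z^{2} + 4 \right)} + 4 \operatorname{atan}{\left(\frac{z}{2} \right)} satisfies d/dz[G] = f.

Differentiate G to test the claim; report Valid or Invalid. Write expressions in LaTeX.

Valid - the claim checks out under differentiation.

d/dz[G] = z \log{\left(\frac{z^{2}}{2} + 2 \right)} + \log{\left(\frac{z^{2}}{2} + 2 \right)}
This equals f(z) exactly, so the claim holds.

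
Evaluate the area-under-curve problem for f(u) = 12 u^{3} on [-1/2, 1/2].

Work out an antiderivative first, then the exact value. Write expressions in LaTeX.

Whatever form F(u) takes, F'(u) = f(u) is non-negotiable.
F(u) = 3 u^{4} is an antiderivative of f.
Check: d/du[3 u^{4}] = 12 u^{3} = f(u).
F(1/2) = \frac{3}{16}; F(-1/2) = \frac{3}{16}.
Integral = F(1/2) - F(-1/2) = 0.

Antiderivative: F(u) = 3 u^{4}; value = 0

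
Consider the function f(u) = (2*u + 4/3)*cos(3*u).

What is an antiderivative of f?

A first test for any F(u): its u-derivative must equal f(u) identically.
Check: d/du[2*u*sin(3*u)/3 + 4*sin(3*u)/9 + 2*cos(3*u)/9] = 2*u*cos(3*u) + 4*cos(3*u)/3, which equals f(u).

An antiderivative is F(u) = 2*u*sin(3*u)/3 + 4*sin(3*u)/9 + 2*cos(3*u)/9.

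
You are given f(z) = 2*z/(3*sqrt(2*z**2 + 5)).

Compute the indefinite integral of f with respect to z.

F(z) = sqrt(2*z**2 + 5)/3 + C

The substitution u = 2*z**2 + 5 works: f is exactly (dF/du)*(du/dz) for that inner function.
Check: d/dz[sqrt(2*z**2 + 5)/3] = 2*z/(3*sqrt(2*z**2 + 5)) = f(z).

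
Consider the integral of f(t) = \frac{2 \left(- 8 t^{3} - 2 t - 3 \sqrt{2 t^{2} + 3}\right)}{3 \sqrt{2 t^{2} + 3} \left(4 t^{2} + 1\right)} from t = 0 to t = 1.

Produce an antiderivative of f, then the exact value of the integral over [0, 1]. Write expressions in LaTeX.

Whatever form F(t) takes, F'(t) = f(t) is non-negotiable.
F(t) = - \frac{2 \sqrt{2 t^{2} + 3}}{3} - \operatorname{atan}{\left(2 t \right)} is an antiderivative of f.
Check: d/dt[- \frac{2 \sqrt{2 t^{2} + 3}}{3} - \operatorname{atan}{\left(2 t \right)}] = \frac{- 16 t^{3} - 4 t - 6 \sqrt{2 t^{2} + 3}}{12 t^{2} \sqrt{2 t^{2} + 3} + 3 \sqrt{2 t^{2} + 3}}, which equals f(t).
F(1) = - \frac{2 \sqrt{5}}{3} - \operatorname{atan}{\left(2 \right)}; F(0) = - \frac{2 \sqrt{3}}{3}.
Integral = F(1) - F(0) = - \frac{2 \sqrt{5}}{3} - \operatorname{atan}{\left(2 \right)} + \frac{2 \sqrt{3}}{3}.

Antiderivative: F(t) = - \frac{2 \sqrt{2 t^{2} + 3}}{3} - \operatorname{atan}{\left(2 t \right)}; value = - \frac{2 \sqrt{5}}{3} - \operatorname{atan}{\left(2 \right)} + \frac{2 \sqrt{3}}{3}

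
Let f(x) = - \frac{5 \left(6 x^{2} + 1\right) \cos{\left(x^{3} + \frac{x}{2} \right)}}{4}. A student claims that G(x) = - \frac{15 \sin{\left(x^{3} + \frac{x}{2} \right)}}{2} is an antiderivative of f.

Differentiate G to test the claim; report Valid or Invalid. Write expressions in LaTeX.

d/dx[G] = - \frac{45 x^{2} \cos{\left(x^{3} + \frac{x}{2} \right)}}{2} - \frac{15 \cos{\left(x^{3} + \frac{x}{2} \right)}}{4}
d/dx[G] - f(x) = - 15 x^{2} \cos{\left(x^{3} + \frac{x}{2} \right)} - \frac{5 \cos{\left(x^{3} + \frac{x}{2} \right)}}{2} != 0.

Invalid: d/dx[G] - f = - 15 x^{2} \cos{\left(x^{3} + \frac{x}{2} \right)} - \frac{5 \cos{\left(x^{3} + \frac{x}{2} \right)}}{2}, which is not 0.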